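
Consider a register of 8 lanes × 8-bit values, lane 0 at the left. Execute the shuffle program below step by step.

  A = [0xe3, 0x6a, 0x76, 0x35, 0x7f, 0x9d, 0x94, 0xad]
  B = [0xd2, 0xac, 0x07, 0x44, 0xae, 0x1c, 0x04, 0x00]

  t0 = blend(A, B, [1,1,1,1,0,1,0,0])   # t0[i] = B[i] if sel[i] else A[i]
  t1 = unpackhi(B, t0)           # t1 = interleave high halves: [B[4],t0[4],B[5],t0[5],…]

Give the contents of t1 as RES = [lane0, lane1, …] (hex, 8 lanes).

t0 = [0xd2, 0xac, 0x07, 0x44, 0x7f, 0x1c, 0x94, 0xad]
t1 = [0xae, 0x7f, 0x1c, 0x1c, 0x04, 0x94, 0x00, 0xad]

RES = [ 0xae  0x7f  0x1c  0x1c  0x04  0x94  0x00  0xad ]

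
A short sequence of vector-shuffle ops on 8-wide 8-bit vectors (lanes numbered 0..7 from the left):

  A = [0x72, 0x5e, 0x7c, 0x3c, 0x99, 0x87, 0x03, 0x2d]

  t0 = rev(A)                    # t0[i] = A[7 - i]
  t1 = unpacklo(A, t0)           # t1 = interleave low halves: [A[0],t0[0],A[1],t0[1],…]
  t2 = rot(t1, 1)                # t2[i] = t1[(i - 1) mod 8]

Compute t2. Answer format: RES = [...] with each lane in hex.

RES = [ 0x99  0x72  0x2d  0x5e  0x03  0x7c  0x87  0x3c ]

t0 = [0x2d, 0x03, 0x87, 0x99, 0x3c, 0x7c, 0x5e, 0x72]
t1 = [0x72, 0x2d, 0x5e, 0x03, 0x7c, 0x87, 0x3c, 0x99]
t2 = [0x99, 0x72, 0x2d, 0x5e, 0x03, 0x7c, 0x87, 0x3c]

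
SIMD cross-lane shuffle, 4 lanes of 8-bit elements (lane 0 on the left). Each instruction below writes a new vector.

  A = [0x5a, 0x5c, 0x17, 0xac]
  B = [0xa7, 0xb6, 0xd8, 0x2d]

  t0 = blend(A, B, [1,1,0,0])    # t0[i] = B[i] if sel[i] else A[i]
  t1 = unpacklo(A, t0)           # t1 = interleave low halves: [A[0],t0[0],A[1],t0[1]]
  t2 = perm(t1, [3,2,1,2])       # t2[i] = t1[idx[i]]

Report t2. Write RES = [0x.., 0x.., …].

t0 = [0xa7, 0xb6, 0x17, 0xac]
t1 = [0x5a, 0xa7, 0x5c, 0xb6]
t2 = [0xb6, 0x5c, 0xa7, 0x5c]

RES = [0xb6, 0x5c, 0xa7, 0x5c]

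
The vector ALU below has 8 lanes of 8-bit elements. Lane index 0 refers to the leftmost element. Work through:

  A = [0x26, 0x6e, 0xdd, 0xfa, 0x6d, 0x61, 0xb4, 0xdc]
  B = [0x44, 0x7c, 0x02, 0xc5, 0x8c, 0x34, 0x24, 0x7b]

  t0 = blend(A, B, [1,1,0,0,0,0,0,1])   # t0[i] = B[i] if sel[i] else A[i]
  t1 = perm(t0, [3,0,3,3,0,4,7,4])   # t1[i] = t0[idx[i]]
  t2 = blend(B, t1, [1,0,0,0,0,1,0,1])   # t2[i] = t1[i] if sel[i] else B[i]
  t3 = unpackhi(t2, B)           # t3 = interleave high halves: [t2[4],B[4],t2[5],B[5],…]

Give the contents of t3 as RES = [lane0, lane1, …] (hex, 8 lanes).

RES = [0x8c, 0x8c, 0x6d, 0x34, 0x24, 0x24, 0x6d, 0x7b]

→ t0 |44|7c|dd|fa|6d|61|b4|7b|
→ t1 |fa|44|fa|fa|44|6d|7b|6d|
→ t2 |fa|7c|02|c5|8c|6d|24|6d|
→ t3 |8c|8c|6d|34|24|24|6d|7b|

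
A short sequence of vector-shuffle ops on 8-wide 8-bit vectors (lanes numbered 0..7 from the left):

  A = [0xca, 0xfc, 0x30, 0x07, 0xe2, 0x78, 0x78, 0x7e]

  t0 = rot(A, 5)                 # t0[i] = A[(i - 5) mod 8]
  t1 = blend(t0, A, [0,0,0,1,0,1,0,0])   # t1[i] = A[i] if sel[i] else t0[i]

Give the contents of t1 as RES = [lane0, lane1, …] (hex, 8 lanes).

RES = [ 0x07  0xe2  0x78  0x07  0x7e  0x78  0xfc  0x30 ]

  t0: 07 e2 78 78 7e ca fc 30
  t1: 07 e2 78 07 7e 78 fc 30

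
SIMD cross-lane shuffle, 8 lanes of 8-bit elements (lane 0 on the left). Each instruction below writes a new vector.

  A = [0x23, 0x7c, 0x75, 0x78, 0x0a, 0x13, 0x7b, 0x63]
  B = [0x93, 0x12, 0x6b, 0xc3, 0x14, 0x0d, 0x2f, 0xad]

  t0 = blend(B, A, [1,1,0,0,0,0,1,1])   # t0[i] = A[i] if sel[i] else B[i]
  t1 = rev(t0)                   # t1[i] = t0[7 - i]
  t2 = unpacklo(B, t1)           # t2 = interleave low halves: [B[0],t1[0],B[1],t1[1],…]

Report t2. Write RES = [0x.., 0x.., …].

t0 = [0x23, 0x7c, 0x6b, 0xc3, 0x14, 0x0d, 0x7b, 0x63]
t1 = [0x63, 0x7b, 0x0d, 0x14, 0xc3, 0x6b, 0x7c, 0x23]
t2 = [0x93, 0x63, 0x12, 0x7b, 0x6b, 0x0d, 0xc3, 0x14]

RES = [0x93, 0x63, 0x12, 0x7b, 0x6b, 0x0d, 0xc3, 0x14]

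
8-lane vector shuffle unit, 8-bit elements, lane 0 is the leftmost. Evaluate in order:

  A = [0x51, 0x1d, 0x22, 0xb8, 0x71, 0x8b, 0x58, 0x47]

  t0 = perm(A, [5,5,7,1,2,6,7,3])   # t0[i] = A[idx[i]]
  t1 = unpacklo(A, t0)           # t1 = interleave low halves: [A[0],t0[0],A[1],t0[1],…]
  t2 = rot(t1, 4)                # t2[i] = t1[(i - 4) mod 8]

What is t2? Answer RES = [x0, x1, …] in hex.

t0 = [0x8b, 0x8b, 0x47, 0x1d, 0x22, 0x58, 0x47, 0xb8]
t1 = [0x51, 0x8b, 0x1d, 0x8b, 0x22, 0x47, 0xb8, 0x1d]
t2 = [0x22, 0x47, 0xb8, 0x1d, 0x51, 0x8b, 0x1d, 0x8b]

RES = [0x22, 0x47, 0xb8, 0x1d, 0x51, 0x8b, 0x1d, 0x8b]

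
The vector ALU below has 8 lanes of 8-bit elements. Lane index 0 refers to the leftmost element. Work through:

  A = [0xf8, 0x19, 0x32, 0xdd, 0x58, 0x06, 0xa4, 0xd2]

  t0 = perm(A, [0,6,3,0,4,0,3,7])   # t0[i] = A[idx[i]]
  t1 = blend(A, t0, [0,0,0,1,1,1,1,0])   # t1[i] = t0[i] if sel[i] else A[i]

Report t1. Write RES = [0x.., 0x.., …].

RES = [0xf8, 0x19, 0x32, 0xf8, 0x58, 0xf8, 0xdd, 0xd2]

t0 = [0xf8, 0xa4, 0xdd, 0xf8, 0x58, 0xf8, 0xdd, 0xd2]
t1 = [0xf8, 0x19, 0x32, 0xf8, 0x58, 0xf8, 0xdd, 0xd2]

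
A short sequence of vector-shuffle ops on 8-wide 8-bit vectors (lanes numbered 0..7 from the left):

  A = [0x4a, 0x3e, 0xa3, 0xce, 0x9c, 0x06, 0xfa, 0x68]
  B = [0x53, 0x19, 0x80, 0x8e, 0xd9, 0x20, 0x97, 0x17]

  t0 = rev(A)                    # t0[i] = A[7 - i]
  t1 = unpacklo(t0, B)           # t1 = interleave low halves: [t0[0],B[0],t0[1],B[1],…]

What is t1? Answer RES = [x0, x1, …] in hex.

  t0: 68 fa 06 9c ce a3 3e 4a
  t1: 68 53 fa 19 06 80 9c 8e

RES = [ 0x68  0x53  0xfa  0x19  0x06  0x80  0x9c  0x8e ]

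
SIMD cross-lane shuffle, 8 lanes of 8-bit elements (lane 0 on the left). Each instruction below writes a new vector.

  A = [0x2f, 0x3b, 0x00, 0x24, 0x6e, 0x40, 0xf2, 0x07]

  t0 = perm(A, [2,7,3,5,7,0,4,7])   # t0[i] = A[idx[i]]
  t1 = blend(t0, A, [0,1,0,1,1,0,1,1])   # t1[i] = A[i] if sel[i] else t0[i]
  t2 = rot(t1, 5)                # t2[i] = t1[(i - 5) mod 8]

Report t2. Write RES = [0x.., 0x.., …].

  t0: 00 07 24 40 07 2f 6e 07
  t1: 00 3b 24 24 6e 2f f2 07
  t2: 24 6e 2f f2 07 00 3b 24

RES = [0x24, 0x6e, 0x2f, 0xf2, 0x07, 0x00, 0x3b, 0x24]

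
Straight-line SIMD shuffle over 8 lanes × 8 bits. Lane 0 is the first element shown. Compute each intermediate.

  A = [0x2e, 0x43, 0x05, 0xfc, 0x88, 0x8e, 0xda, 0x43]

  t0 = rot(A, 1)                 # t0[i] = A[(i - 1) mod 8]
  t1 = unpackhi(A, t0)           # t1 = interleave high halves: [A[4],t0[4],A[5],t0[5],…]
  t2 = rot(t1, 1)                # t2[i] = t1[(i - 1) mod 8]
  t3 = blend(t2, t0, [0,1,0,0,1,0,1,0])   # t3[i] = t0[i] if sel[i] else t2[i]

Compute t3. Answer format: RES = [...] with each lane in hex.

RES = [0xda, 0x2e, 0xfc, 0x8e, 0xfc, 0xda, 0x8e, 0x43]

  t0: 43 2e 43 05 fc 88 8e da
  t1: 88 fc 8e 88 da 8e 43 da
  t2: da 88 fc 8e 88 da 8e 43
  t3: da 2e fc 8e fc da 8e 43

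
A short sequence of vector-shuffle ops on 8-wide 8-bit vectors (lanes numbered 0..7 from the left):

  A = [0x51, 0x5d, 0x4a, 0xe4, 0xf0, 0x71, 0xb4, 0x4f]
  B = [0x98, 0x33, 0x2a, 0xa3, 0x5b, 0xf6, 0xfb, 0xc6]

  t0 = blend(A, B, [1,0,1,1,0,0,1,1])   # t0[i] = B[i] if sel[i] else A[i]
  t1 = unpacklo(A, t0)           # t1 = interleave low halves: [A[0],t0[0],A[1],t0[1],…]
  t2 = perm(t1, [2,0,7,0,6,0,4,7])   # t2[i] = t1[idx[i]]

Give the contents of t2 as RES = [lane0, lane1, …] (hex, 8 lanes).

t0 = [0x98, 0x5d, 0x2a, 0xa3, 0xf0, 0x71, 0xfb, 0xc6]
t1 = [0x51, 0x98, 0x5d, 0x5d, 0x4a, 0x2a, 0xe4, 0xa3]
t2 = [0x5d, 0x51, 0xa3, 0x51, 0xe4, 0x51, 0x4a, 0xa3]

RES = [ 0x5d  0x51  0xa3  0x51  0xe4  0x51  0x4a  0xa3 ]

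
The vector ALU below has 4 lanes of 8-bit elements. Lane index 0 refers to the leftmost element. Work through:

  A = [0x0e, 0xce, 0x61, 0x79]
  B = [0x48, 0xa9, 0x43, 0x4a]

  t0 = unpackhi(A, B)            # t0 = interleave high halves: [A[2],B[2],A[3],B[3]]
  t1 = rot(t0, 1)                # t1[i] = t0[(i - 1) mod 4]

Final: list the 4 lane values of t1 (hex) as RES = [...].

  t0: 61 43 79 4a
  t1: 4a 61 43 79

RES = [ 0x4a  0x61  0x43  0x79 ]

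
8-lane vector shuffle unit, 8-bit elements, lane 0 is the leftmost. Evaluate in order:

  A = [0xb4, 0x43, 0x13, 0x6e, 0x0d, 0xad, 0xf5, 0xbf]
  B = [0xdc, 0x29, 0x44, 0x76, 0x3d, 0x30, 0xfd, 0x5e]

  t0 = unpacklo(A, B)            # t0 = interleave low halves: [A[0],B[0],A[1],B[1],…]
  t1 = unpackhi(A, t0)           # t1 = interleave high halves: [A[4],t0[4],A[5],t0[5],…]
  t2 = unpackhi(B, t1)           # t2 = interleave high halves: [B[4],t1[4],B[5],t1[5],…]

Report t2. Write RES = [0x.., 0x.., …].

RES = [ 0x3d  0xf5  0x30  0x6e  0xfd  0xbf  0x5e  0x76 ]

t0 = [0xb4, 0xdc, 0x43, 0x29, 0x13, 0x44, 0x6e, 0x76]
t1 = [0x0d, 0x13, 0xad, 0x44, 0xf5, 0x6e, 0xbf, 0x76]
t2 = [0x3d, 0xf5, 0x30, 0x6e, 0xfd, 0xbf, 0x5e, 0x76]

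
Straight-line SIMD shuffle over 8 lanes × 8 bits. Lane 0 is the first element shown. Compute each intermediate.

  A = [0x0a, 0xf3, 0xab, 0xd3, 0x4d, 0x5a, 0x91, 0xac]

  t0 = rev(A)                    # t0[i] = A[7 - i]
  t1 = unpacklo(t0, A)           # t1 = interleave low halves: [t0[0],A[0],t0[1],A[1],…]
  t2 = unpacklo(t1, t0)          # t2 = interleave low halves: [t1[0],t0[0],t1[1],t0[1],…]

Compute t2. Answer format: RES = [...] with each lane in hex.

RES = [0xac, 0xac, 0x0a, 0x91, 0x91, 0x5a, 0xf3, 0x4d]

→ t0 |ac|91|5a|4d|d3|ab|f3|0a|
→ t1 |ac|0a|91|f3|5a|ab|4d|d3|
→ t2 |ac|ac|0a|91|91|5a|f3|4d|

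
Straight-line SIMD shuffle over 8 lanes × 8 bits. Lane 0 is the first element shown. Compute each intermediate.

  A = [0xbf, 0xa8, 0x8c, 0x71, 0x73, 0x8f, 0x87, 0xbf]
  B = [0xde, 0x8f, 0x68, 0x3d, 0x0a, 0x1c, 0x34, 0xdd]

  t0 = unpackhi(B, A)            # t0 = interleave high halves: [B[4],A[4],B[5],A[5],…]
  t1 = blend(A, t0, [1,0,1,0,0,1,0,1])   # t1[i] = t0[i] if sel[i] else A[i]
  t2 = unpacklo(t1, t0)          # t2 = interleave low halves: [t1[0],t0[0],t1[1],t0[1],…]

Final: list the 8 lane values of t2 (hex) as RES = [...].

RES = [ 0x0a  0x0a  0xa8  0x73  0x1c  0x1c  0x71  0x8f ]

t0 = [0x0a, 0x73, 0x1c, 0x8f, 0x34, 0x87, 0xdd, 0xbf]
t1 = [0x0a, 0xa8, 0x1c, 0x71, 0x73, 0x87, 0x87, 0xbf]
t2 = [0x0a, 0x0a, 0xa8, 0x73, 0x1c, 0x1c, 0x71, 0x8f]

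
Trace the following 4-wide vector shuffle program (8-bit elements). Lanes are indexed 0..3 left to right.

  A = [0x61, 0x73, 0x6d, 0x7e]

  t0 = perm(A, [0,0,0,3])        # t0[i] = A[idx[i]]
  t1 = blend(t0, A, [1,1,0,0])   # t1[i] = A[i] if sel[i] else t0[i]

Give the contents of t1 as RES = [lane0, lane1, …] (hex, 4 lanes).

RES = [0x61, 0x73, 0x61, 0x7e]

→ t0 |61|61|61|7e|
→ t1 |61|73|61|7e|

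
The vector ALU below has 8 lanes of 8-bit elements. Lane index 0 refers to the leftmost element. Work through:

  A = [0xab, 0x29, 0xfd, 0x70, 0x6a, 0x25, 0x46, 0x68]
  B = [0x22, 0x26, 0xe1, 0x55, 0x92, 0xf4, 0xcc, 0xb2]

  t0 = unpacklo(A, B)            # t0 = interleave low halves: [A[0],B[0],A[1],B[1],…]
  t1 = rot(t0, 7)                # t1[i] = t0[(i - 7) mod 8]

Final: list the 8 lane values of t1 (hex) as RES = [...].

t0 = [0xab, 0x22, 0x29, 0x26, 0xfd, 0xe1, 0x70, 0x55]
t1 = [0x22, 0x29, 0x26, 0xfd, 0xe1, 0x70, 0x55, 0xab]

RES = [0x22, 0x29, 0x26, 0xfd, 0xe1, 0x70, 0x55, 0xab]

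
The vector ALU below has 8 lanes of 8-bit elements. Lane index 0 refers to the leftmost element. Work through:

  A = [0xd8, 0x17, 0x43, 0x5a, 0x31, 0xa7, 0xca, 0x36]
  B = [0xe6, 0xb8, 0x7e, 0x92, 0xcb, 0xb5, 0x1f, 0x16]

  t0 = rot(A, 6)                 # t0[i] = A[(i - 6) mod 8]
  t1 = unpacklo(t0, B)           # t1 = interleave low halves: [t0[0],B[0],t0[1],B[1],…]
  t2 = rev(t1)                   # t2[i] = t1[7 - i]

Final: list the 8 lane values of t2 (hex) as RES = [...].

  t0: 43 5a 31 a7 ca 36 d8 17
  t1: 43 e6 5a b8 31 7e a7 92
  t2: 92 a7 7e 31 b8 5a e6 43

RES = [ 0x92  0xa7  0x7e  0x31  0xb8  0x5a  0xe6  0x43 ]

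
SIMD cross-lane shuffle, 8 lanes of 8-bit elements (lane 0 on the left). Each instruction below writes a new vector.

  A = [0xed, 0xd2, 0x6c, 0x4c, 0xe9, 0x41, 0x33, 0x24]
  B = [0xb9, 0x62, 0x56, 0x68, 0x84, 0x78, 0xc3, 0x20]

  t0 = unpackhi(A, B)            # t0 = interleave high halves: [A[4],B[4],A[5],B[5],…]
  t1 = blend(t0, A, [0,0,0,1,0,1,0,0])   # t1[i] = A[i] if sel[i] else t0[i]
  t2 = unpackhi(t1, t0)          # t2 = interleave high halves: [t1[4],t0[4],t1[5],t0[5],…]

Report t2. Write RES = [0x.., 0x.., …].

  t0: e9 84 41 78 33 c3 24 20
  t1: e9 84 41 4c 33 41 24 20
  t2: 33 33 41 c3 24 24 20 20

RES = [0x33, 0x33, 0x41, 0xc3, 0x24, 0x24, 0x20, 0x20]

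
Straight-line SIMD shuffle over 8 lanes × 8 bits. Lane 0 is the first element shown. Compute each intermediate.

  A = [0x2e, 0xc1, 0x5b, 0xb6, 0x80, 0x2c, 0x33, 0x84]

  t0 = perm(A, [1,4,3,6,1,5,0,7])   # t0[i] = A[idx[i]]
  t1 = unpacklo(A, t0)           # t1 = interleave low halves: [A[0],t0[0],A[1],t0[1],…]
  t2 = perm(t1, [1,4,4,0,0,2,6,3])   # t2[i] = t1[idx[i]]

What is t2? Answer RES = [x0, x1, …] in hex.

RES = [0xc1, 0x5b, 0x5b, 0x2e, 0x2e, 0xc1, 0xb6, 0x80]

→ t0 |c1|80|b6|33|c1|2c|2e|84|
→ t1 |2e|c1|c1|80|5b|b6|b6|33|
→ t2 |c1|5b|5b|2e|2e|c1|b6|80|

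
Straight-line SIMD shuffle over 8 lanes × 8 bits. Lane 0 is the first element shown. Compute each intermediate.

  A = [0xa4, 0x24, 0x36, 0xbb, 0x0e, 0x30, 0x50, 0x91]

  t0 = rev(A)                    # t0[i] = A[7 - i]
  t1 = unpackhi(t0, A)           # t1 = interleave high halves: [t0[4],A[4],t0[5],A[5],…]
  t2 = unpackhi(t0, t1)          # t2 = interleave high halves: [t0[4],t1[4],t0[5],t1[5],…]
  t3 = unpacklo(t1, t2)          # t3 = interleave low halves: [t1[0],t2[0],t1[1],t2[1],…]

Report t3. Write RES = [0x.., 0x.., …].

t0 = [0x91, 0x50, 0x30, 0x0e, 0xbb, 0x36, 0x24, 0xa4]
t1 = [0xbb, 0x0e, 0x36, 0x30, 0x24, 0x50, 0xa4, 0x91]
t2 = [0xbb, 0x24, 0x36, 0x50, 0x24, 0xa4, 0xa4, 0x91]
t3 = [0xbb, 0xbb, 0x0e, 0x24, 0x36, 0x36, 0x30, 0x50]

RES = [ 0xbb  0xbb  0x0e  0x24  0x36  0x36  0x30  0x50 ]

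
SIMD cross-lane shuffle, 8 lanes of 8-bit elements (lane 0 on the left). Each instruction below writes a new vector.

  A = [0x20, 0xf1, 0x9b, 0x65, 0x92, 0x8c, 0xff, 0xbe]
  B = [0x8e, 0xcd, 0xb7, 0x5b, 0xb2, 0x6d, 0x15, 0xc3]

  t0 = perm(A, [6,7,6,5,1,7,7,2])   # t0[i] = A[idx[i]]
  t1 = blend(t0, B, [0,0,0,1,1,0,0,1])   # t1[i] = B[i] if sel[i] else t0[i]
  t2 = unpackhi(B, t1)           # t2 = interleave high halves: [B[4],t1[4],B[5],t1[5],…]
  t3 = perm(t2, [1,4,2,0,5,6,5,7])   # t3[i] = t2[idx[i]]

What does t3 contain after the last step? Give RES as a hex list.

  t0: ff be ff 8c f1 be be 9b
  t1: ff be ff 5b b2 be be c3
  t2: b2 b2 6d be 15 be c3 c3
  t3: b2 15 6d b2 be c3 be c3

RES = [ 0xb2  0x15  0x6d  0xb2  0xbe  0xc3  0xbe  0xc3 ]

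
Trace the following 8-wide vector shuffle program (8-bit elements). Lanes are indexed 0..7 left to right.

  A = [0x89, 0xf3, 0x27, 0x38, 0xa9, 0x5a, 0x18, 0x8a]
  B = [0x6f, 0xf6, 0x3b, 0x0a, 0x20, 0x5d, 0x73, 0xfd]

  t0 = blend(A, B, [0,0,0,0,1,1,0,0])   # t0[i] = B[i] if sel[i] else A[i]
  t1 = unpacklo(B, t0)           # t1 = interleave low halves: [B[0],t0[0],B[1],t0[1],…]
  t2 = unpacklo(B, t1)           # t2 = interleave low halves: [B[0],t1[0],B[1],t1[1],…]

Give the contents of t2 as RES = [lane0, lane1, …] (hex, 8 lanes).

RES = [ 0x6f  0x6f  0xf6  0x89  0x3b  0xf6  0x0a  0xf3 ]

→ t0 |89|f3|27|38|20|5d|18|8a|
→ t1 |6f|89|f6|f3|3b|27|0a|38|
→ t2 |6f|6f|f6|89|3b|f6|0a|f3|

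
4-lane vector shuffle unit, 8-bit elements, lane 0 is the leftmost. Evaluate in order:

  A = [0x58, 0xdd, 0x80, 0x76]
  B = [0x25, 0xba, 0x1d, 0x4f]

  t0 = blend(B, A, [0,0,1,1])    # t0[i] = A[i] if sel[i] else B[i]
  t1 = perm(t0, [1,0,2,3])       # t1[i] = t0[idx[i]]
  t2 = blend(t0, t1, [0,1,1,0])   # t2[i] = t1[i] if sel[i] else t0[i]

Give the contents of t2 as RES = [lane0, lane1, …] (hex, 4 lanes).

→ t0 |25|ba|80|76|
→ t1 |ba|25|80|76|
→ t2 |25|25|80|76|

RES = [ 0x25  0x25  0x80  0x76 ]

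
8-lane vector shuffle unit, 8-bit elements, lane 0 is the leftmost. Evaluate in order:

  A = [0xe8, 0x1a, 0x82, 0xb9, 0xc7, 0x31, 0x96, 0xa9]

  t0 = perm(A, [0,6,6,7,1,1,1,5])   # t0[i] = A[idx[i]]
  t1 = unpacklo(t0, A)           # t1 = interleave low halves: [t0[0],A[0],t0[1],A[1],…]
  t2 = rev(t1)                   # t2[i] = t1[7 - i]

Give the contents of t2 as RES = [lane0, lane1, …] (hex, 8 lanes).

RES = [0xb9, 0xa9, 0x82, 0x96, 0x1a, 0x96, 0xe8, 0xe8]

  t0: e8 96 96 a9 1a 1a 1a 31
  t1: e8 e8 96 1a 96 82 a9 b9
  t2: b9 a9 82 96 1a 96 e8 e8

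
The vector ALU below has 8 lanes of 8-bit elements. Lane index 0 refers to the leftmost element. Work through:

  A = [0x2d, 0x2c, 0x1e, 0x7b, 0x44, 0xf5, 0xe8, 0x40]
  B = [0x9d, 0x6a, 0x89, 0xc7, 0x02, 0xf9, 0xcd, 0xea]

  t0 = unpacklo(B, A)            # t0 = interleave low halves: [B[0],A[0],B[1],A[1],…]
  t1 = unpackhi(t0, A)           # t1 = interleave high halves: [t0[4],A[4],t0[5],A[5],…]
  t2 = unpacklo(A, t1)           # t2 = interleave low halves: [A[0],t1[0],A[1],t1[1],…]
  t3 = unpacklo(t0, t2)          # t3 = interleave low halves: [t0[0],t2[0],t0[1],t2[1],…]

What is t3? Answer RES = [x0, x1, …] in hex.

t0 = [0x9d, 0x2d, 0x6a, 0x2c, 0x89, 0x1e, 0xc7, 0x7b]
t1 = [0x89, 0x44, 0x1e, 0xf5, 0xc7, 0xe8, 0x7b, 0x40]
t2 = [0x2d, 0x89, 0x2c, 0x44, 0x1e, 0x1e, 0x7b, 0xf5]
t3 = [0x9d, 0x2d, 0x2d, 0x89, 0x6a, 0x2c, 0x2c, 0x44]

RES = [0x9d, 0x2d, 0x2d, 0x89, 0x6a, 0x2c, 0x2c, 0x44]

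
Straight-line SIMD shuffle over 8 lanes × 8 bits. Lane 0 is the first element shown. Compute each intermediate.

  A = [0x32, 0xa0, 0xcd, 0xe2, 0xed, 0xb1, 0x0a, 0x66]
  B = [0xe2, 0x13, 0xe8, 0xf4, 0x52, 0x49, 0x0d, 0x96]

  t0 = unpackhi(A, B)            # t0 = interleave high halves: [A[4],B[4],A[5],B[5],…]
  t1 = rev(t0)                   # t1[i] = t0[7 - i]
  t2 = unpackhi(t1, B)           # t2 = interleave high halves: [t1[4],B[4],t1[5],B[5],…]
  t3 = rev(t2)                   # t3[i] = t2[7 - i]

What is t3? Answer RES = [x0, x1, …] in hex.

  t0: ed 52 b1 49 0a 0d 66 96
  t1: 96 66 0d 0a 49 b1 52 ed
  t2: 49 52 b1 49 52 0d ed 96
  t3: 96 ed 0d 52 49 b1 52 49

RES = [0x96, 0xed, 0x0d, 0x52, 0x49, 0xb1, 0x52, 0x49]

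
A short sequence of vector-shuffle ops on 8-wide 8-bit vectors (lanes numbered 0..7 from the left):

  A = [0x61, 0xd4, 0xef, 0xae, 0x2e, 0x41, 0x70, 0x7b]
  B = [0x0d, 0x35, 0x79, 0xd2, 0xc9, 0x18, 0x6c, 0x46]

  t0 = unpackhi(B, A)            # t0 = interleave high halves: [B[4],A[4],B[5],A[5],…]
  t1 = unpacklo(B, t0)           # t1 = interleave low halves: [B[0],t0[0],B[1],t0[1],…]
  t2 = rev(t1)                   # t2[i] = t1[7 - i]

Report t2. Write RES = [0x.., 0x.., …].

RES = [0x41, 0xd2, 0x18, 0x79, 0x2e, 0x35, 0xc9, 0x0d]

  t0: c9 2e 18 41 6c 70 46 7b
  t1: 0d c9 35 2e 79 18 d2 41
  t2: 41 d2 18 79 2e 35 c9 0d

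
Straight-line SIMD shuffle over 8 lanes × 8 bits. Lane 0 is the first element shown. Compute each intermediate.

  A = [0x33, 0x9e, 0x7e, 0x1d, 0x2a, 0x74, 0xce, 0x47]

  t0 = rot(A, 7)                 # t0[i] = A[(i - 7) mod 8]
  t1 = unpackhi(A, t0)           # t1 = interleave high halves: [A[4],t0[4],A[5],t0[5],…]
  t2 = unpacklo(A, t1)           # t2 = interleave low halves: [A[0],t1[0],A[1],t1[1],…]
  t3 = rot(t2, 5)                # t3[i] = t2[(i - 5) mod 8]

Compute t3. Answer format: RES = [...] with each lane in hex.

RES = [ 0x74  0x7e  0x74  0x1d  0xce  0x33  0x2a  0x9e ]

t0 = [0x9e, 0x7e, 0x1d, 0x2a, 0x74, 0xce, 0x47, 0x33]
t1 = [0x2a, 0x74, 0x74, 0xce, 0xce, 0x47, 0x47, 0x33]
t2 = [0x33, 0x2a, 0x9e, 0x74, 0x7e, 0x74, 0x1d, 0xce]
t3 = [0x74, 0x7e, 0x74, 0x1d, 0xce, 0x33, 0x2a, 0x9e]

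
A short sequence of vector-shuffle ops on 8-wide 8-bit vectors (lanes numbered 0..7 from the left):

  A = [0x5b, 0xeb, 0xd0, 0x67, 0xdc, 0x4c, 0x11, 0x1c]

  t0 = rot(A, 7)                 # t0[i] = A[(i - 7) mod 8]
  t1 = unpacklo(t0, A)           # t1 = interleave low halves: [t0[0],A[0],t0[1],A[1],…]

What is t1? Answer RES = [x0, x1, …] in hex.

RES = [0xeb, 0x5b, 0xd0, 0xeb, 0x67, 0xd0, 0xdc, 0x67]

  t0: eb d0 67 dc 4c 11 1c 5b
  t1: eb 5b d0 eb 67 d0 dc 67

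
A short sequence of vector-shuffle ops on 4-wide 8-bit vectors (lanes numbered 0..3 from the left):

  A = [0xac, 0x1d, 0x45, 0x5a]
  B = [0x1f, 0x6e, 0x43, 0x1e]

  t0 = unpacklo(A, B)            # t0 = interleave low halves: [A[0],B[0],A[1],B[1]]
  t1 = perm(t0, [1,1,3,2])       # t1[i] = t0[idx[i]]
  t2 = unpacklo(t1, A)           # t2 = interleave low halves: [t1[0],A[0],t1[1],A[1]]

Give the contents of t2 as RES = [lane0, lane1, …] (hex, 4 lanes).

RES = [0x1f, 0xac, 0x1f, 0x1d]

  t0: ac 1f 1d 6e
  t1: 1f 1f 6e 1d
  t2: 1f ac 1f 1d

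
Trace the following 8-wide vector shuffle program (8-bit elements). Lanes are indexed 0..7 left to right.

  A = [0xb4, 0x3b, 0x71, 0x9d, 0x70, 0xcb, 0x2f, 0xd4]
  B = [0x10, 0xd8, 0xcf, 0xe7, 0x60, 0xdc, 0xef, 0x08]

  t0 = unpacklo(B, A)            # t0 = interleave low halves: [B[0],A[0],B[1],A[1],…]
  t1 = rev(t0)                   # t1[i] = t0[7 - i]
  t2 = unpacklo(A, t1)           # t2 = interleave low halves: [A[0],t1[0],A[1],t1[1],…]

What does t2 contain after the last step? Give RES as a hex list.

RES = [0xb4, 0x9d, 0x3b, 0xe7, 0x71, 0x71, 0x9d, 0xcf]

  t0: 10 b4 d8 3b cf 71 e7 9d
  t1: 9d e7 71 cf 3b d8 b4 10
  t2: b4 9d 3b e7 71 71 9d cf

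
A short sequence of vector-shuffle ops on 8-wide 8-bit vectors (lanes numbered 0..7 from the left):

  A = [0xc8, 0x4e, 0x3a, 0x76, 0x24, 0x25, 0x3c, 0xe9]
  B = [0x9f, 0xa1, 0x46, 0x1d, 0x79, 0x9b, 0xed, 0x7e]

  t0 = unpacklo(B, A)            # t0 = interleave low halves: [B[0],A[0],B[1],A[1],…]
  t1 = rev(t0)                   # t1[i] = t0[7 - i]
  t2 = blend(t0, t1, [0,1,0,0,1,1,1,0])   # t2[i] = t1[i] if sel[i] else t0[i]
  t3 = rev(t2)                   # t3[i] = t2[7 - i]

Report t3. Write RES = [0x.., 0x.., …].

t0 = [0x9f, 0xc8, 0xa1, 0x4e, 0x46, 0x3a, 0x1d, 0x76]
t1 = [0x76, 0x1d, 0x3a, 0x46, 0x4e, 0xa1, 0xc8, 0x9f]
t2 = [0x9f, 0x1d, 0xa1, 0x4e, 0x4e, 0xa1, 0xc8, 0x76]
t3 = [0x76, 0xc8, 0xa1, 0x4e, 0x4e, 0xa1, 0x1d, 0x9f]

RES = [0x76, 0xc8, 0xa1, 0x4e, 0x4e, 0xa1, 0x1d, 0x9f]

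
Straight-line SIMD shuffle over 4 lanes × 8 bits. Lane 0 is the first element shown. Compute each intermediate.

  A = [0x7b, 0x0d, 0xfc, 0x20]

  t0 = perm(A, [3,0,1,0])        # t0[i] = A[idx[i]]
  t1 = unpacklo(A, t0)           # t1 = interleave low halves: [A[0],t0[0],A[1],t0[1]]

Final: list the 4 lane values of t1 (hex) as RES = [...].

→ t0 |20|7b|0d|7b|
→ t1 |7b|20|0d|7b|

RES = [ 0x7b  0x20  0x0d  0x7b ]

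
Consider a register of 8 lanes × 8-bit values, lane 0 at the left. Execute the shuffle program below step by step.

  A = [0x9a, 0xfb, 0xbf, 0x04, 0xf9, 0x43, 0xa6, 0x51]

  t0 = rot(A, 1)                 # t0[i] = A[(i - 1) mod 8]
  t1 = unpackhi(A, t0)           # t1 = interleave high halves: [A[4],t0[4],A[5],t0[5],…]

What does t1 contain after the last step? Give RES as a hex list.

RES = [0xf9, 0x04, 0x43, 0xf9, 0xa6, 0x43, 0x51, 0xa6]

  t0: 51 9a fb bf 04 f9 43 a6
  t1: f9 04 43 f9 a6 43 51 a6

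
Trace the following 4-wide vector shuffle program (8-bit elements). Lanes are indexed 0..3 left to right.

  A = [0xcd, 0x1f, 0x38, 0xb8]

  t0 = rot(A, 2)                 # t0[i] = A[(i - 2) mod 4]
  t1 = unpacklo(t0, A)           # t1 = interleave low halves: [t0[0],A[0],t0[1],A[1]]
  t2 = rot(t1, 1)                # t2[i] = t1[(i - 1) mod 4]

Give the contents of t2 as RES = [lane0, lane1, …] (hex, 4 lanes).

RES = [0x1f, 0x38, 0xcd, 0xb8]

→ t0 |38|b8|cd|1f|
→ t1 |38|cd|b8|1f|
→ t2 |1f|38|cd|b8|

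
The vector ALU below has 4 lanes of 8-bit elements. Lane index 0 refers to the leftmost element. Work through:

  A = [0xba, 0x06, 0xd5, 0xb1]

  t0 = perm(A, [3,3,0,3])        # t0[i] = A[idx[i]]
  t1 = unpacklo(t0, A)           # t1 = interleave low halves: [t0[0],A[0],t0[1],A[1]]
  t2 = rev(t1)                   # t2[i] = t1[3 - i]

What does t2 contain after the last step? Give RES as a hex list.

RES = [ 0x06  0xb1  0xba  0xb1 ]

t0 = [0xb1, 0xb1, 0xba, 0xb1]
t1 = [0xb1, 0xba, 0xb1, 0x06]
t2 = [0x06, 0xb1, 0xba, 0xb1]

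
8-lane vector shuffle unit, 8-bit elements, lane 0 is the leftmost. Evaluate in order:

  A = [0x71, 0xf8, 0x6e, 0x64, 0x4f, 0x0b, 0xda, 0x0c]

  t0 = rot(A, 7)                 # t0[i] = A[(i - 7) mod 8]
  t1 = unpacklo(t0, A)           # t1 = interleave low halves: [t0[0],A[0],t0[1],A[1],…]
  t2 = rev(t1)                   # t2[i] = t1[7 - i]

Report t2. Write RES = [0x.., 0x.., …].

RES = [ 0x64  0x4f  0x6e  0x64  0xf8  0x6e  0x71  0xf8 ]

→ t0 |f8|6e|64|4f|0b|da|0c|71|
→ t1 |f8|71|6e|f8|64|6e|4f|64|
→ t2 |64|4f|6e|64|f8|6e|71|f8|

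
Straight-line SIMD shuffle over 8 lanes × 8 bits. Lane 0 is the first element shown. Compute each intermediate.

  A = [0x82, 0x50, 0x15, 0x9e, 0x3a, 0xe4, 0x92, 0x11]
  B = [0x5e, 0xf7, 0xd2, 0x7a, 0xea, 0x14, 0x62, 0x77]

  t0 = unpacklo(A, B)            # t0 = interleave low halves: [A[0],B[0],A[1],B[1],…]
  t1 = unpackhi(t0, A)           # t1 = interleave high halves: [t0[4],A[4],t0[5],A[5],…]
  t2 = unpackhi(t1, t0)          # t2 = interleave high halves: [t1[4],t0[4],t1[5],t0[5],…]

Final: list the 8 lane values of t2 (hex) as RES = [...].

RES = [ 0x9e  0x15  0x92  0xd2  0x7a  0x9e  0x11  0x7a ]

  t0: 82 5e 50 f7 15 d2 9e 7a
  t1: 15 3a d2 e4 9e 92 7a 11
  t2: 9e 15 92 d2 7a 9e 11 7a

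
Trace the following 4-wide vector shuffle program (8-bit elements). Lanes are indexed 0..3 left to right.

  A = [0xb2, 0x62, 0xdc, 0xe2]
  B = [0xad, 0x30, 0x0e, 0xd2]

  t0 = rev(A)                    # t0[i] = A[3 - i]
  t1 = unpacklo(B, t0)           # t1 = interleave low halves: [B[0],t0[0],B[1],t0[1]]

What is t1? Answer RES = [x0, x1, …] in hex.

→ t0 |e2|dc|62|b2|
→ t1 |ad|e2|30|dc|

RES = [0xad, 0xe2, 0x30, 0xdc]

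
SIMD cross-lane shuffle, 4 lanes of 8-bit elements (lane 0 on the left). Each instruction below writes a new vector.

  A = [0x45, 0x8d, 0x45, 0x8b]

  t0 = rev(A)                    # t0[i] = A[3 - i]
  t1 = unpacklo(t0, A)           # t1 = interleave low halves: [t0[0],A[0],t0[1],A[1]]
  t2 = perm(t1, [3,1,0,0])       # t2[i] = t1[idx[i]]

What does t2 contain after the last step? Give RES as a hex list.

  t0: 8b 45 8d 45
  t1: 8b 45 45 8d
  t2: 8d 45 8b 8b

RES = [0x8d, 0x45, 0x8b, 0x8b]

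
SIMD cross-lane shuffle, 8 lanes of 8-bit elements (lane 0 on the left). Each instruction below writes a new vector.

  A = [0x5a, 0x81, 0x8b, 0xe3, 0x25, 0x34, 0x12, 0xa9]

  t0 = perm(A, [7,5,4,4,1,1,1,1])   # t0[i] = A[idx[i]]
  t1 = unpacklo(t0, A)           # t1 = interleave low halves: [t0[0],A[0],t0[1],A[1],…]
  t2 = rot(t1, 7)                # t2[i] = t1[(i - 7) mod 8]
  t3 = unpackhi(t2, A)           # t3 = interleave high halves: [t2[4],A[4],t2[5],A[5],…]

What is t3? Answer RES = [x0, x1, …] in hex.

→ t0 |a9|34|25|25|81|81|81|81|
→ t1 |a9|5a|34|81|25|8b|25|e3|
→ t2 |5a|34|81|25|8b|25|e3|a9|
→ t3 |8b|25|25|34|e3|12|a9|a9|

RES = [0x8b, 0x25, 0x25, 0x34, 0xe3, 0x12, 0xa9, 0xa9]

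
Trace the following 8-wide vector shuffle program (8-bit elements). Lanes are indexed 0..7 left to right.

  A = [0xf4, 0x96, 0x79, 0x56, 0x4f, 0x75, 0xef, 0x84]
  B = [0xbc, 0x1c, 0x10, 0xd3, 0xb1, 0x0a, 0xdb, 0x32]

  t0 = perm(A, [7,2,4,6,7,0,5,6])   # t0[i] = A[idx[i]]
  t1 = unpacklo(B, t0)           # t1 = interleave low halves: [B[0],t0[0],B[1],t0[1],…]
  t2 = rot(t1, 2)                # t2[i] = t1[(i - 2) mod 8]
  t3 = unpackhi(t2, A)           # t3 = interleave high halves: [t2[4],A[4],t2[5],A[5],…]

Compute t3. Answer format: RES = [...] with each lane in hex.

  t0: 84 79 4f ef 84 f4 75 ef
  t1: bc 84 1c 79 10 4f d3 ef
  t2: d3 ef bc 84 1c 79 10 4f
  t3: 1c 4f 79 75 10 ef 4f 84

RES = [ 0x1c  0x4f  0x79  0x75  0x10  0xef  0x4f  0x84 ]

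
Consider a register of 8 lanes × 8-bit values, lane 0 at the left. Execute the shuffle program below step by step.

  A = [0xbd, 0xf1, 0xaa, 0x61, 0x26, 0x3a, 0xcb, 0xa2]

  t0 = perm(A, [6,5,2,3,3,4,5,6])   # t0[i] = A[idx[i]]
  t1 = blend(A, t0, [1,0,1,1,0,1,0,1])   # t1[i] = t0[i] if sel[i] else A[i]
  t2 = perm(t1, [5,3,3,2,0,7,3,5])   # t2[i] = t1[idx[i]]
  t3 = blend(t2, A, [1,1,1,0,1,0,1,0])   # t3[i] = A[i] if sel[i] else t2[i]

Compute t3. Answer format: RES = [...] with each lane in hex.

RES = [0xbd, 0xf1, 0xaa, 0xaa, 0x26, 0xcb, 0xcb, 0x26]

  t0: cb 3a aa 61 61 26 3a cb
  t1: cb f1 aa 61 26 26 cb cb
  t2: 26 61 61 aa cb cb 61 26
  t3: bd f1 aa aa 26 cb cb 26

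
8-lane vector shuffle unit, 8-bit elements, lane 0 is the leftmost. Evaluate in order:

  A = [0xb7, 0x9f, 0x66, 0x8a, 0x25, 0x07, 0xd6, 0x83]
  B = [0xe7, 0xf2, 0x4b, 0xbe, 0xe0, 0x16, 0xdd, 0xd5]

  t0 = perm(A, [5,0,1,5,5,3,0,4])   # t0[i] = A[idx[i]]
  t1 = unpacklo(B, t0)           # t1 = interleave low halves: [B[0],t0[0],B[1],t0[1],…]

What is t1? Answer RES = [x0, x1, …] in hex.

RES = [ 0xe7  0x07  0xf2  0xb7  0x4b  0x9f  0xbe  0x07 ]

t0 = [0x07, 0xb7, 0x9f, 0x07, 0x07, 0x8a, 0xb7, 0x25]
t1 = [0xe7, 0x07, 0xf2, 0xb7, 0x4b, 0x9f, 0xbe, 0x07]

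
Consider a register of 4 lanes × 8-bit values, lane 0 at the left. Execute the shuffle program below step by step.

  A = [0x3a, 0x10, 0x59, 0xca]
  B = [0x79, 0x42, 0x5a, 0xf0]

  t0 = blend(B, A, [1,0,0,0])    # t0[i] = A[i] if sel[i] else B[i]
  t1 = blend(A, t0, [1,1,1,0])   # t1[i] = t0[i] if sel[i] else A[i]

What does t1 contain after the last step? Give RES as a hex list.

RES = [ 0x3a  0x42  0x5a  0xca ]

  t0: 3a 42 5a f0
  t1: 3a 42 5a ca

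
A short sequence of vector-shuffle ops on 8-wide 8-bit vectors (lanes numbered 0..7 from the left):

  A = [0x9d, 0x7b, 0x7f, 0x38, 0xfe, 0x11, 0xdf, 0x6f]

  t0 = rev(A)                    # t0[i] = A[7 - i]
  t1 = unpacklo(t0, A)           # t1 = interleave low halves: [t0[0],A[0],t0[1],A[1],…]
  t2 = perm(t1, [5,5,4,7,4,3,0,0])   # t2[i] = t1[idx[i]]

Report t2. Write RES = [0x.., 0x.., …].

  t0: 6f df 11 fe 38 7f 7b 9d
  t1: 6f 9d df 7b 11 7f fe 38
  t2: 7f 7f 11 38 11 7b 6f 6f

RES = [0x7f, 0x7f, 0x11, 0x38, 0x11, 0x7b, 0x6f, 0x6f]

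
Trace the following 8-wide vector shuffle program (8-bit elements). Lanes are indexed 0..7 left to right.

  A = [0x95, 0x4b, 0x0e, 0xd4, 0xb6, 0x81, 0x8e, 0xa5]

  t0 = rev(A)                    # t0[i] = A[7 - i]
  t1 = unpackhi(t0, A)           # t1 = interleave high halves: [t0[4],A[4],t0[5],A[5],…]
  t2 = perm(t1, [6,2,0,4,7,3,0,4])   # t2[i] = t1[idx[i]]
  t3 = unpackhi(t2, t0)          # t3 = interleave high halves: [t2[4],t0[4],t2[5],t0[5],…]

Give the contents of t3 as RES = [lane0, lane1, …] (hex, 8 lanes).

RES = [0xa5, 0xd4, 0x81, 0x0e, 0xd4, 0x4b, 0x4b, 0x95]

t0 = [0xa5, 0x8e, 0x81, 0xb6, 0xd4, 0x0e, 0x4b, 0x95]
t1 = [0xd4, 0xb6, 0x0e, 0x81, 0x4b, 0x8e, 0x95, 0xa5]
t2 = [0x95, 0x0e, 0xd4, 0x4b, 0xa5, 0x81, 0xd4, 0x4b]
t3 = [0xa5, 0xd4, 0x81, 0x0e, 0xd4, 0x4b, 0x4b, 0x95]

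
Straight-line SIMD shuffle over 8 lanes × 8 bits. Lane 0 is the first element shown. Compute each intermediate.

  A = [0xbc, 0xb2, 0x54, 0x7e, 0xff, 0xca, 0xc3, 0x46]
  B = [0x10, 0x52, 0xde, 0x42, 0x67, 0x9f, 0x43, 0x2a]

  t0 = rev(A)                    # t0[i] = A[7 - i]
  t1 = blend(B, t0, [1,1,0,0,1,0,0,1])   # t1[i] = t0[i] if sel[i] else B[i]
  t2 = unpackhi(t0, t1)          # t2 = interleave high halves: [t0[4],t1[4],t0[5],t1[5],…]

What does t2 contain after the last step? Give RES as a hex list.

→ t0 |46|c3|ca|ff|7e|54|b2|bc|
→ t1 |46|c3|de|42|7e|9f|43|bc|
→ t2 |7e|7e|54|9f|b2|43|bc|bc|

RES = [0x7e, 0x7e, 0x54, 0x9f, 0xb2, 0x43, 0xbc, 0xbc]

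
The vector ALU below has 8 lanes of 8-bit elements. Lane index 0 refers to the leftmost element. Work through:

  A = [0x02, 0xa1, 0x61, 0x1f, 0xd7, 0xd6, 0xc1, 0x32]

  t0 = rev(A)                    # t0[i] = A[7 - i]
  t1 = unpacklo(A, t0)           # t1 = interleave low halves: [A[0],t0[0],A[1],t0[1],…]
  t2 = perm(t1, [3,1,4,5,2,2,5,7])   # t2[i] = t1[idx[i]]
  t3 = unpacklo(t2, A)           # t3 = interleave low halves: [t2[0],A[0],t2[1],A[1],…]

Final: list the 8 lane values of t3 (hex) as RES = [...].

  t0: 32 c1 d6 d7 1f 61 a1 02
  t1: 02 32 a1 c1 61 d6 1f d7
  t2: c1 32 61 d6 a1 a1 d6 d7
  t3: c1 02 32 a1 61 61 d6 1f

RES = [ 0xc1  0x02  0x32  0xa1  0x61  0x61  0xd6  0x1f ]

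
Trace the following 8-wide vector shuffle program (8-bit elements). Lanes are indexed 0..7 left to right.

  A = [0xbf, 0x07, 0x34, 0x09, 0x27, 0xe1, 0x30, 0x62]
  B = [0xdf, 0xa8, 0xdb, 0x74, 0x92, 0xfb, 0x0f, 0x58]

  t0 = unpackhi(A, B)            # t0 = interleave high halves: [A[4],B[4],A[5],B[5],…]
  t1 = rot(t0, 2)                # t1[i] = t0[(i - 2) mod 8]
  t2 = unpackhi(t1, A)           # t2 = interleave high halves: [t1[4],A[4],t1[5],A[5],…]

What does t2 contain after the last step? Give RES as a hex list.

→ t0 |27|92|e1|fb|30|0f|62|58|
→ t1 |62|58|27|92|e1|fb|30|0f|
→ t2 |e1|27|fb|e1|30|30|0f|62|

RES = [0xe1, 0x27, 0xfb, 0xe1, 0x30, 0x30, 0x0f, 0x62]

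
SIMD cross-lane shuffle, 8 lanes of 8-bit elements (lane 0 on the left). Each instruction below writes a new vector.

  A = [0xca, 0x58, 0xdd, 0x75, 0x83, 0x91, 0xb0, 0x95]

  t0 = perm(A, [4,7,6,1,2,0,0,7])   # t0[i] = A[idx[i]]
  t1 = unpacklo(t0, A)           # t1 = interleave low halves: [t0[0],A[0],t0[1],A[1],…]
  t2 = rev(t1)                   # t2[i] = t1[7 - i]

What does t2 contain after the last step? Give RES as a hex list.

→ t0 |83|95|b0|58|dd|ca|ca|95|
→ t1 |83|ca|95|58|b0|dd|58|75|
→ t2 |75|58|dd|b0|58|95|ca|83|

RES = [ 0x75  0x58  0xdd  0xb0  0x58  0x95  0xca  0x83 ]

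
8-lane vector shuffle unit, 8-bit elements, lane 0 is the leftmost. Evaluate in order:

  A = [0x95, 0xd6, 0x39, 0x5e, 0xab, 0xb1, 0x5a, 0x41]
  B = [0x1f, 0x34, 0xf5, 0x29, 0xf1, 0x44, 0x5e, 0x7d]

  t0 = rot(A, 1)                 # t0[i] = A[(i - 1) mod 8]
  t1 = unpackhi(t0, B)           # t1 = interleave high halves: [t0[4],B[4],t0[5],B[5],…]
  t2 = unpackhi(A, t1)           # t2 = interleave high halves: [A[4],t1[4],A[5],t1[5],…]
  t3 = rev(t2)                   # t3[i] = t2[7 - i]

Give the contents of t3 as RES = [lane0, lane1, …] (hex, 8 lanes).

t0 = [0x41, 0x95, 0xd6, 0x39, 0x5e, 0xab, 0xb1, 0x5a]
t1 = [0x5e, 0xf1, 0xab, 0x44, 0xb1, 0x5e, 0x5a, 0x7d]
t2 = [0xab, 0xb1, 0xb1, 0x5e, 0x5a, 0x5a, 0x41, 0x7d]
t3 = [0x7d, 0x41, 0x5a, 0x5a, 0x5e, 0xb1, 0xb1, 0xab]

RES = [0x7d, 0x41, 0x5a, 0x5a, 0x5e, 0xb1, 0xb1, 0xab]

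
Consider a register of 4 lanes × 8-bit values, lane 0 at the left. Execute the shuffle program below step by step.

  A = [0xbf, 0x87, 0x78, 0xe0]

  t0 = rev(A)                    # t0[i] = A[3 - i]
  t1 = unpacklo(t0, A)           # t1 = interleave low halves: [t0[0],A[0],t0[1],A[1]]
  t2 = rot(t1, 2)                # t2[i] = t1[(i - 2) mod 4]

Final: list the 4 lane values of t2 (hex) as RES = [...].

RES = [ 0x78  0x87  0xe0  0xbf ]

→ t0 |e0|78|87|bf|
→ t1 |e0|bf|78|87|
→ t2 |78|87|e0|bf|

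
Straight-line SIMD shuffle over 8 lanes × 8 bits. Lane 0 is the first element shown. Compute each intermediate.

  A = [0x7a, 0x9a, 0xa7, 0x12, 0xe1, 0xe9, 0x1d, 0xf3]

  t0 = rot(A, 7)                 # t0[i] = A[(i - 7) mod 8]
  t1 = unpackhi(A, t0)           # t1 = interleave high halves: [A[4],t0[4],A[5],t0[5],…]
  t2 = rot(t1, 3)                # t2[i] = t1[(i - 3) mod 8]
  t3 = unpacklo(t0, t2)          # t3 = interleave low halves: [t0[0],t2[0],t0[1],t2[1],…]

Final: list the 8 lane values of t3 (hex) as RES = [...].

→ t0 |9a|a7|12|e1|e9|1d|f3|7a|
→ t1 |e1|e9|e9|1d|1d|f3|f3|7a|
→ t2 |f3|f3|7a|e1|e9|e9|1d|1d|
→ t3 |9a|f3|a7|f3|12|7a|e1|e1|

RES = [ 0x9a  0xf3  0xa7  0xf3  0x12  0x7a  0xe1  0xe1 ]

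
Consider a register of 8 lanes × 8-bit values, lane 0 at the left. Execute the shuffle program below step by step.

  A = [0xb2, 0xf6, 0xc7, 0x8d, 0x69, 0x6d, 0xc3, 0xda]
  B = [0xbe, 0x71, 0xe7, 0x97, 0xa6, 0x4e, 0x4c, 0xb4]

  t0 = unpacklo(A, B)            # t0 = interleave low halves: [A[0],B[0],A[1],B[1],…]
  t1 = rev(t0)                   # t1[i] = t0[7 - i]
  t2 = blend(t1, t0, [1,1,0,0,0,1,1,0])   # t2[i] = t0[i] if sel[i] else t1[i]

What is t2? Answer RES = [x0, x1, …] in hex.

→ t0 |b2|be|f6|71|c7|e7|8d|97|
→ t1 |97|8d|e7|c7|71|f6|be|b2|
→ t2 |b2|be|e7|c7|71|e7|8d|b2|

RES = [ 0xb2  0xbe  0xe7  0xc7  0x71  0xe7  0x8d  0xb2 ]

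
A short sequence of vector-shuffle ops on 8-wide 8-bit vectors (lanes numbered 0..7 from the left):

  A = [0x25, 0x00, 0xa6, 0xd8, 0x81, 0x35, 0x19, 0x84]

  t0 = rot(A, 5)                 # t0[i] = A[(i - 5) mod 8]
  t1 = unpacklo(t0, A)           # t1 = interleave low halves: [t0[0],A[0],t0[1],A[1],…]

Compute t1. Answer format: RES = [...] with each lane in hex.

RES = [ 0xd8  0x25  0x81  0x00  0x35  0xa6  0x19  0xd8 ]

  t0: d8 81 35 19 84 25 00 a6
  t1: d8 25 81 00 35 a6 19 d8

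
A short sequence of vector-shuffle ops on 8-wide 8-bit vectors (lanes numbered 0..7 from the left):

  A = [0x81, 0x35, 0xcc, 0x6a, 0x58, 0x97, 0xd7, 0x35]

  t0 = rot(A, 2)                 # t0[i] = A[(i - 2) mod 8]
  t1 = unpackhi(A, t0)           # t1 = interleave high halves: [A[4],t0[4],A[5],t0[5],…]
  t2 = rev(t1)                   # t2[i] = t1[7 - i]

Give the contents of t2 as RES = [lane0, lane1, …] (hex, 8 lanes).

→ t0 |d7|35|81|35|cc|6a|58|97|
→ t1 |58|cc|97|6a|d7|58|35|97|
→ t2 |97|35|58|d7|6a|97|cc|58|

RES = [ 0x97  0x35  0x58  0xd7  0x6a  0x97  0xcc  0x58 ]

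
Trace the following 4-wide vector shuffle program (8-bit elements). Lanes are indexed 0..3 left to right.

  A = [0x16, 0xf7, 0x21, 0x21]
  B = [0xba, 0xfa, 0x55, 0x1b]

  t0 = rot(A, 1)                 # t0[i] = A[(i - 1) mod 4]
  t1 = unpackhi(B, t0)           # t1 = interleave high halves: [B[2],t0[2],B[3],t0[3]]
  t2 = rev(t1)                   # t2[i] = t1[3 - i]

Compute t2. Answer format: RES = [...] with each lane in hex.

t0 = [0x21, 0x16, 0xf7, 0x21]
t1 = [0x55, 0xf7, 0x1b, 0x21]
t2 = [0x21, 0x1b, 0xf7, 0x55]

RES = [ 0x21  0x1b  0xf7  0x55 ]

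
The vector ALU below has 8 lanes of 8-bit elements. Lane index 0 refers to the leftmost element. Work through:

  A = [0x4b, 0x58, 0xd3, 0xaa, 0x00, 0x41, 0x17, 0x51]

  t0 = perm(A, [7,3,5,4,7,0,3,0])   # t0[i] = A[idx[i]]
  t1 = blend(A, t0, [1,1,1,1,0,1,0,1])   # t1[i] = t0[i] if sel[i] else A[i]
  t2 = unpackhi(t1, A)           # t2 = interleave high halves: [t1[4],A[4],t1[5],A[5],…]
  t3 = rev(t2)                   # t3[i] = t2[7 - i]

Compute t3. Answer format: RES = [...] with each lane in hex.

t0 = [0x51, 0xaa, 0x41, 0x00, 0x51, 0x4b, 0xaa, 0x4b]
t1 = [0x51, 0xaa, 0x41, 0x00, 0x00, 0x4b, 0x17, 0x4b]
t2 = [0x00, 0x00, 0x4b, 0x41, 0x17, 0x17, 0x4b, 0x51]
t3 = [0x51, 0x4b, 0x17, 0x17, 0x41, 0x4b, 0x00, 0x00]

RES = [ 0x51  0x4b  0x17  0x17  0x41  0x4b  0x00  0x00 ]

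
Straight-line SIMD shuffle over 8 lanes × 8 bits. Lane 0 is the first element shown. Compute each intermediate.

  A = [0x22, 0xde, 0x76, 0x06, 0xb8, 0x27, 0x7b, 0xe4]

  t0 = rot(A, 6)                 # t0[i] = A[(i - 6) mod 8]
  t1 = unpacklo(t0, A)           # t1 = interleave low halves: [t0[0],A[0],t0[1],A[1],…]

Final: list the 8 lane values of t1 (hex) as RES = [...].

RES = [0x76, 0x22, 0x06, 0xde, 0xb8, 0x76, 0x27, 0x06]

→ t0 |76|06|b8|27|7b|e4|22|de|
→ t1 |76|22|06|de|b8|76|27|06|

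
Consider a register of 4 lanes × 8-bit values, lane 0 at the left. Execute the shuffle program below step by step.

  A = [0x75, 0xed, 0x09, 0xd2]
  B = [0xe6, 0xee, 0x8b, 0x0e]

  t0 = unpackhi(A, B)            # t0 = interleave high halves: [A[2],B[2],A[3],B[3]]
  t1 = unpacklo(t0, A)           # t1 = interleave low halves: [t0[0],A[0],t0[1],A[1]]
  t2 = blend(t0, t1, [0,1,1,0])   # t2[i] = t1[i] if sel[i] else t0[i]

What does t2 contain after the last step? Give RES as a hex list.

→ t0 |09|8b|d2|0e|
→ t1 |09|75|8b|ed|
→ t2 |09|75|8b|0e|

RES = [ 0x09  0x75  0x8b  0x0e ]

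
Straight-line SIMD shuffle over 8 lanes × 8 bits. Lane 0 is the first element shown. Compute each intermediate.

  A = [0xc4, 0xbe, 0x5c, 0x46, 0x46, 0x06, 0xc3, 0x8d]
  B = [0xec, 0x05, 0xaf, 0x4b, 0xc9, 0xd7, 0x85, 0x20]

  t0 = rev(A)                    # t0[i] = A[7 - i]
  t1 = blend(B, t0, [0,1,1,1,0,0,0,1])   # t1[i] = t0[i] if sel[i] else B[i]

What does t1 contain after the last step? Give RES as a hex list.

RES = [0xec, 0xc3, 0x06, 0x46, 0xc9, 0xd7, 0x85, 0xc4]

→ t0 |8d|c3|06|46|46|5c|be|c4|
→ t1 |ec|c3|06|46|c9|d7|85|c4|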